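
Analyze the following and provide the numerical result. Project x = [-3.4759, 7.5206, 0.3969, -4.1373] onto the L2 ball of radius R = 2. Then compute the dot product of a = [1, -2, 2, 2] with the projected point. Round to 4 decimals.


Step 1: Compute ||x|| (intermediates to 6 decimals).
||x|| = sqrt((-3.4759)^2 + 7.5206^2 + 0.3969^2 + (-4.1373)^2) = 9.269093
Step 2: Project.
Since ||x|| > R, scale = R/||x|| = 2/9.269093 = 0.215771, proj(x) = scale * x
proj(x) = [-0.749998, 1.622727, 0.08564, -0.892709]
Step 3: Dot product.
a^T * proj(x) = 1*(-0.749998) - 2*1.622727 + 2*0.08564 + 2*(-0.892709) = -5.6096


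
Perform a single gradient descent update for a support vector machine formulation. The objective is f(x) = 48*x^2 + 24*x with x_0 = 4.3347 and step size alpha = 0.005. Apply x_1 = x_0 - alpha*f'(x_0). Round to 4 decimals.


We compute the gradient at x_0 and apply the update.
f'(x) = 96*x + 24
f'(4.3347) = 96*4.3347 + 24 = 440.1312
x_1 = 4.3347 - 0.005*440.1312 = 2.134


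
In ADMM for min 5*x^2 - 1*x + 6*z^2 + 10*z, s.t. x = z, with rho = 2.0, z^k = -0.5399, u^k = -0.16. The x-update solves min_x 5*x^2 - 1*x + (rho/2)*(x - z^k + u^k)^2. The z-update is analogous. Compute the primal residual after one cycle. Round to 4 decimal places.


ADMM iteration with rho = 2.0, z^k = -0.5399, u^k = -0.16
Step 1: x-update.
Minimize 5*x^2 - 1*x + (2.0/2)*(x + 0.5399 - 0.16)^2
FOC: (2*5 + 2.0)*x = 1 + 2.0*(-0.5399 + 0.16)
x^{k+1} = 0.02
Step 2: z-update.
Minimize 6*z^2 + 10*z + (2.0/2)*(0.02 - z - 0.16)^2
FOC: (2*6 + 2.0)*z = -10 + 2.0*(0.02 - 0.16)
z^{k+1} = -0.7343
Step 3: u-update.
u^{k+1} = -0.16 + 0.02 + 0.7343 = 0.5943
Step 4: Primal residual = |0.02 + 0.7343| = 0.7543


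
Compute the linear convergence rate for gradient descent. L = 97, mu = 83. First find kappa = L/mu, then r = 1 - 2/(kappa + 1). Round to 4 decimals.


Step 1: Compute the condition number.
kappa = L/mu = 97/83 = 1.1687
Step 2: Compute the convergence rate.
r = 1 - 2/(kappa + 1) = 1 - 2*mu/(L + mu) = (L - mu)/(L + mu) = 14/180 = 0.0778


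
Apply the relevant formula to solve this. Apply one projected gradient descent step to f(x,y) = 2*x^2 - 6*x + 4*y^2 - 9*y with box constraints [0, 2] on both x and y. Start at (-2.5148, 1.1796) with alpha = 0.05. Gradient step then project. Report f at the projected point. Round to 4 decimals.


Step 1: Compute gradient at (-2.5148, 1.1796).
grad_x = 2*2*-2.5148 - 6 = -16.0592
grad_y = 2*4*1.1796 - 9 = 0.4368
Step 2: Gradient step.
x_raw = -2.5148 - 0.05*-16.0592 = -1.7118
y_raw = 1.1796 - 0.05*0.4368 = 1.1578
Step 3: Project onto [0, 2].
x_proj = clip(-1.7118) = 0.0
y_proj = clip(1.1578) = 1.1578
Step 4: Evaluate f.
f(0.0, 1.1578) = -5.0582


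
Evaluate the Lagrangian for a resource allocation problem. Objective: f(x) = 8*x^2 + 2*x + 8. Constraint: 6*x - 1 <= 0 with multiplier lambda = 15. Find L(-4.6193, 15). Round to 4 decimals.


Step 1: Evaluate f(x).
f(-4.6193) = 8*(-4.6193)^2 + 2*(-4.6193) + 8 = 169.4649
Step 2: Evaluate g(x).
g(-4.6193) = 6*-4.6193 - 1 = -28.7158
Step 3: Compute Lagrangian.
L = 169.4649 + 15*-28.7158 = -261.2721


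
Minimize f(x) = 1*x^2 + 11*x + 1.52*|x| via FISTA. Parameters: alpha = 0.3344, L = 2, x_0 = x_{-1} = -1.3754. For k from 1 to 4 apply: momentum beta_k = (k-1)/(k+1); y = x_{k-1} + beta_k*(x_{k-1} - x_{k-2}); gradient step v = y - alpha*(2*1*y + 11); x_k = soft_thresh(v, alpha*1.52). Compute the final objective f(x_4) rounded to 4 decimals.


FISTA on f(x) = 1*x^2 + 11*x + 1.52*|x|
L = 2, alpha = 0.3344
Iteration 1: beta = 0.0, y = -1.3754 + 0.0*(-1.3754 + 1.3754) = -1.3754
  grad(y) = 8.2492, v = y - alpha*grad = -4.1339
  prox(v) = soft_thresh(-4.1339, 0.5083) = -3.6256
Iteration 2: beta = 0.3333, y = -3.6256 + 0.3333*(-3.6256 + 1.3754) = -4.3757
  grad(y) = 2.2485, v = y - alpha*grad = -5.1276
  prox(v) = soft_thresh(-5.1276, 0.5083) = -4.6194
Iteration 3: beta = 0.5, y = -4.6194 + 0.5*(-4.6194 + 3.6256) = -5.1162
  grad(y) = 0.7676, v = y - alpha*grad = -5.3729
  prox(v) = soft_thresh(-5.3729, 0.5083) = -4.8646
Iteration 4: beta = 0.6, y = -4.8646 + 0.6*(-4.8646 + 4.6194) = -5.0117
  grad(y) = 0.9765, v = y - alpha*grad = -5.3383
  prox(v) = soft_thresh(-5.3383, 0.5083) = -4.83
f(x_4) = 1*(-4.83)^2 + 11*(-4.83) + 1.52*|-4.83| = -22.4595


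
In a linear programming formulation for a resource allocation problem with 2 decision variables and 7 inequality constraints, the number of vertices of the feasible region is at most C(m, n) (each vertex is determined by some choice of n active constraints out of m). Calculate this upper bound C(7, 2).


Each vertex corresponds to some choice of n active constraints out of m, so the number of vertices is at most C(m, n) = m! / (n!(m-n)!).
m = 7, n = 2
Numerator: 7 * 6
Denominator: 2! = 2
C(7, 2) = 21


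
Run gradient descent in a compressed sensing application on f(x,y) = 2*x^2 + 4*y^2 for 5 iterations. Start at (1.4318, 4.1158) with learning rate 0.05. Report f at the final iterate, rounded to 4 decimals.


Gradient descent on f(x,y) = 2*x^2 + 4*y^2.
Starting point: (1.4318, 4.1158), alpha = 0.05
Step 1: grad_x = 2*2*1.4318 = 5.7272, grad_y = 2*4*4.1158 = 32.9264
  x_1 = 1.4318 - 0.05*5.7272 = 1.1454
  y_1 = 4.1158 - 0.05*32.9264 = 2.4695
Step 2: grad_x = 2*2*1.1454 = 4.5818, grad_y = 2*4*2.4695 = 19.7558
  x_2 = 1.1454 - 0.05*4.5818 = 0.9164
  y_2 = 2.4695 - 0.05*19.7558 = 1.4817
Step 3: grad_x = 2*2*0.9164 = 3.6654, grad_y = 2*4*1.4817 = 11.8535
  x_3 = 0.9164 - 0.05*3.6654 = 0.7331
  y_3 = 1.4817 - 0.05*11.8535 = 0.889
Step 4: grad_x = 2*2*0.7331 = 2.9323, grad_y = 2*4*0.889 = 7.1121
  x_4 = 0.7331 - 0.05*2.9323 = 0.5865
  y_4 = 0.889 - 0.05*7.1121 = 0.5334
Step 5: grad_x = 2*2*0.5865 = 2.3459, grad_y = 2*4*0.5334 = 4.2673
  x_5 = 0.5865 - 0.05*2.3459 = 0.4692
  y_5 = 0.5334 - 0.05*4.2673 = 0.32
f(0.4692, 0.32) = 2*0.4692^2 + 4*0.32^2 = 0.85


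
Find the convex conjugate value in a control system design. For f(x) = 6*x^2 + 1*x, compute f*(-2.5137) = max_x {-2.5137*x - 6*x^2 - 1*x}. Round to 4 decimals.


f*(y) = sup_x {y*x - a*x^2 - b*x} = sup_x {(y-b)*x - a*x^2}
FOC: (y - b) - 2a*x = 0 => x* = (y - b)/(2a)
x* = (-2.5137 - 1)/(2*6) = -0.2928
f*(-2.5137) = (y-b)^2/(4a) = (-2.5137 - 1)^2/(4*6)
= 12.3461/24 = 0.5144


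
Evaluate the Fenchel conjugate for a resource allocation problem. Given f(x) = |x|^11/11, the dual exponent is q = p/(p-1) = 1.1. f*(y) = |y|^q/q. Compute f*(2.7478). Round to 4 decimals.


The conjugate exponent q satisfies 1/p + 1/q = 1.
p = 11, so q = 11/(11 - 1) = 1.1
|y|^q = 2.7478^1.1 = 3.0401
f*(2.7478) = 3.0401 / 1.1 = 2.7637


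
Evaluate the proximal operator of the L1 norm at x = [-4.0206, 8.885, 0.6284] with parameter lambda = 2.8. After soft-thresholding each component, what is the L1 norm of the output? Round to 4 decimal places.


Soft-thresholding with lambda = 2.8:
prox(-4.0206) = sign(-4.0206)*max(|-4.0206| - 2.8, 0) = -1.2206
prox(8.885) = sign(8.885)*max(|8.885| - 2.8, 0) = 6.085
prox(0.6284) = sign(0.6284)*max(|0.6284| - 2.8, 0) = 0.0
prox(x) = [-1.2206, 6.085, 0.0]
||prox(x)||_1 = 1.2206 + 6.085 + 0.0 = 7.3056


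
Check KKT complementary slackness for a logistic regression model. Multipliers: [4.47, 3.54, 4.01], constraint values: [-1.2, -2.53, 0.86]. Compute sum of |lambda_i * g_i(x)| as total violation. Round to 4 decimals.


KKT complementary slackness check:
lambda_1 * g_1 = 4.47 * -1.2 = -5.364
lambda_2 * g_2 = 3.54 * -2.53 = -8.9562
lambda_3 * g_3 = 4.01 * 0.86 = 3.4486
Total violation = 5.364 + 8.9562 + 3.4486 = 17.7688


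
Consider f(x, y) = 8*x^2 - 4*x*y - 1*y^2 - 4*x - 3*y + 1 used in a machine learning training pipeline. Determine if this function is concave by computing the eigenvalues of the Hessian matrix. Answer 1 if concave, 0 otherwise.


The Hessian of f(x,y) = 8*x^2 - 4*x*y - 1*y^2 - 4*x - 3*y + 1 is:
H = [[16, -4], [-4, -2]]
Trace = 16 - 2 = 14
Determinant = 16*-2 - (-4)^2 = -48
Discriminant = (14)^2 - 4*-48 = 388.0
Eigenvalues: lambda_1 = -2.8489, lambda_2 = 16.8489
The function is not concave.

0


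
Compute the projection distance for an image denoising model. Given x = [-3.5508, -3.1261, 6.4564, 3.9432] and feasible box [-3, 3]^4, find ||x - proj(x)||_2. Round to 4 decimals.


Project each component onto [-3, 3].
clip(-3.5508) = -3.0, clip(-3.1261) = -3.0, clip(6.4564) = 3.0, clip(3.9432) = 3.0
Projection = [-3.0, -3.0, 3.0, 3.0]
Squared diffs: [0.3034, 0.0159, 11.9467, 0.8896]
Distance = sqrt(13.1556) = 3.6271


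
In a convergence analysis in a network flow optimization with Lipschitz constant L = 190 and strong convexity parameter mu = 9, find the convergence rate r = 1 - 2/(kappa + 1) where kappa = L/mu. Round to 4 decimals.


Step 1: Compute the condition number.
kappa = L/mu = 190/9 = 21.1111
Step 2: Compute the convergence rate.
r = 1 - 2/(kappa + 1) = 1 - 2*mu/(L + mu) = (L - mu)/(L + mu) = 181/199 = 0.9095


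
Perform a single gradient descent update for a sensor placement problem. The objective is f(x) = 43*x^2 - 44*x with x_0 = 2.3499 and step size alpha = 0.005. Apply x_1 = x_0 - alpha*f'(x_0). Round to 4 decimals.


We compute the gradient at x_0 and apply the update.
f'(x) = 86*x - 44
f'(2.3499) = 86*2.3499 - 44 = 158.0914
x_1 = 2.3499 - 0.005*158.0914 = 1.5594


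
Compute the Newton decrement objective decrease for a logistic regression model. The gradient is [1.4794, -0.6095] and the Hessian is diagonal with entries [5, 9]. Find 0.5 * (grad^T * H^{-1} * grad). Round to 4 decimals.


Step 1: H is diagonal, so H^(-1) * g = [0.2959, -0.0677].
Step 2: g^T H^(-1) g = sum_i g_i^2 / H_ii
  = (1.4794)^2/5 + (-0.6095)^2/9
  = 0.4377 + 0.0413 = 0.479
Step 3: Objective decrease = 0.5 * g^T H^(-1) g = 0.2395


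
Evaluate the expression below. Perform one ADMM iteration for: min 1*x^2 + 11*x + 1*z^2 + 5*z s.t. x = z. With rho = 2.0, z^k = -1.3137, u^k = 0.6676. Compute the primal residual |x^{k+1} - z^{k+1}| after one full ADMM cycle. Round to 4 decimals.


ADMM iteration with rho = 2.0, z^k = -1.3137, u^k = 0.6676
Step 1: x-update.
Minimize 1*x^2 + 11*x + (2.0/2)*(x + 1.3137 + 0.6676)^2
FOC: (2*1 + 2.0)*x = -11 + 2.0*(-1.3137 - 0.6676)
x^{k+1} = -3.7407
Step 2: z-update.
Minimize 1*z^2 + 5*z + (2.0/2)*(-3.7407 - z + 0.6676)^2
FOC: (2*1 + 2.0)*z = -5 + 2.0*(-3.7407 + 0.6676)
z^{k+1} = -2.7865
Step 3: u-update.
u^{k+1} = 0.6676 - 3.7407 + 2.7865 = -0.2865
Step 4: Primal residual = |-3.7407 + 2.7865| = 0.9541


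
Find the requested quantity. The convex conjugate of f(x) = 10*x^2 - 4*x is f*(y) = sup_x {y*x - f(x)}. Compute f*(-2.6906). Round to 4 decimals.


f*(y) = sup_x {y*x - a*x^2 - b*x} = sup_x {(y-b)*x - a*x^2}
FOC: (y - b) - 2a*x = 0 => x* = (y - b)/(2a)
x* = (-2.6906 + 4)/(2*10) = 0.0655
f*(-2.6906) = (y-b)^2/(4a) = (-2.6906 + 4)^2/(4*10)
= 1.7145/40 = 0.0429


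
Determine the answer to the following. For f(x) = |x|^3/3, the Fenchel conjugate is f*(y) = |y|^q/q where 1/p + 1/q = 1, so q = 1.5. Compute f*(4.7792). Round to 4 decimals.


The conjugate exponent q satisfies 1/p + 1/q = 1.
p = 3, so q = 3/(3 - 1) = 1.5
|y|^q = 4.7792^1.5 = 10.448
f*(4.7792) = 10.448 / 1.5 = 6.9653


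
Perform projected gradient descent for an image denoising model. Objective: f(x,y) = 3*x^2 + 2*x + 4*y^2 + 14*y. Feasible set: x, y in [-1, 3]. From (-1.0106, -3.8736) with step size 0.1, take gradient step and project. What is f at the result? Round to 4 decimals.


Step 1: Compute gradient at (-1.0106, -3.8736).
grad_x = 2*3*-1.0106 + 2 = -4.0636
grad_y = 2*4*-3.8736 + 14 = -16.9888
Step 2: Gradient step.
x_raw = -1.0106 - 0.1*-4.0636 = -0.6042
y_raw = -3.8736 - 0.1*-16.9888 = -2.1747
Step 3: Project onto [-1, 3].
x_proj = clip(-0.6042) = -0.6042
y_proj = clip(-2.1747) = -1.0
Step 4: Evaluate f.
f(-0.6042, -1.0) = -10.1132


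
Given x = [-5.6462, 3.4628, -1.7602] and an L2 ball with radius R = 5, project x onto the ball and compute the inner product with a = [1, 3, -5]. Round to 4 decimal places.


Step 1: Compute ||x|| (intermediates to 6 decimals).
||x|| = sqrt((-5.6462)^2 + 3.4628^2 + (-1.7602)^2) = 6.853383
Step 2: Project.
Since ||x|| > R, scale = R/||x|| = 5/6.853383 = 0.729567, proj(x) = scale * x
proj(x) = [-4.119281, 2.526345, -1.284184]
Step 3: Dot product.
a^T * proj(x) = 1*(-4.119281) + 3*2.526345 - 5*(-1.284184) = 9.8807


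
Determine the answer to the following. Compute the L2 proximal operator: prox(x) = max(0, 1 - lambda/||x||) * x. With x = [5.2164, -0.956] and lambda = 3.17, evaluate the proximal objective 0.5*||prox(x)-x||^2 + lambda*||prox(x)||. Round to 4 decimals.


Step 1: Compute ||x||.
||x|| = 5.3033
Step 2: Compute scaling factor.
scale = max(0, 1 - 3.17/5.3033) = 0.4023
Step 3: prox(x) = [2.0983, -0.3846]
||prox(x)|| = 2.1333
Step 4: Proximal objective.
0.5*||prox-x||^2 = 5.0245
lambda*||prox|| = 6.7626
Total = 11.7869


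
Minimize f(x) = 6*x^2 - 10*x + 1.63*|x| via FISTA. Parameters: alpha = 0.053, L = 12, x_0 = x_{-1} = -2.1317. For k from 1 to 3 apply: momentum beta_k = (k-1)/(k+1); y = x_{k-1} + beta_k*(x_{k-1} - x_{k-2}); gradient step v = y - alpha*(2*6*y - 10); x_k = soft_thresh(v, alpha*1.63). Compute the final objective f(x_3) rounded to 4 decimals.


FISTA on f(x) = 6*x^2 - 10*x + 1.63*|x|
L = 12, alpha = 0.053
Iteration 1: beta = 0.0, y = -2.1317 + 0.0*(-2.1317 + 2.1317) = -2.1317
  grad(y) = -35.5804, v = y - alpha*grad = -0.2459
  prox(v) = soft_thresh(-0.2459, 0.0864) = -0.1595
Iteration 2: beta = 0.3333, y = -0.1595 + 0.3333*(-0.1595 + 2.1317) = 0.4978
  grad(y) = -4.026, v = y - alpha*grad = 0.7112
  prox(v) = soft_thresh(0.7112, 0.0864) = 0.6248
Iteration 3: beta = 0.5, y = 0.6248 + 0.5*(0.6248 + 0.1595) = 1.017
  grad(y) = 2.2041, v = y - alpha*grad = 0.9002
  prox(v) = soft_thresh(0.9002, 0.0864) = 0.8138
f(x_3) = 6*0.8138^2 - 10*0.8138 + 1.63*|0.8138| = -2.8379


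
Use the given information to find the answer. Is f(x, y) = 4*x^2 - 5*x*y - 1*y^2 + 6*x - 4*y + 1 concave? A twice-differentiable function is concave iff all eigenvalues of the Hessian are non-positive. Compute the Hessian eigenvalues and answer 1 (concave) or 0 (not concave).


The Hessian of f(x,y) = 4*x^2 - 5*x*y - 1*y^2 + 6*x - 4*y + 1 is:
H = [[8, -5], [-5, -2]]
Trace = 8 - 2 = 6
Determinant = 8*-2 - (-5)^2 = -41
Discriminant = (6)^2 - 4*-41 = 200.0
Eigenvalues: lambda_1 = -4.0711, lambda_2 = 10.0711
The function is not concave.

0


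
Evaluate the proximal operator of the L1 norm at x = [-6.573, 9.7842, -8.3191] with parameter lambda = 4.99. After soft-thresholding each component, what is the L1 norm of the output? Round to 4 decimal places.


Soft-thresholding with lambda = 4.99:
prox(-6.573) = sign(-6.573)*max(|-6.573| - 4.99, 0) = -1.583
prox(9.7842) = sign(9.7842)*max(|9.7842| - 4.99, 0) = 4.7942
prox(-8.3191) = sign(-8.3191)*max(|-8.3191| - 4.99, 0) = -3.3291
prox(x) = [-1.583, 4.7942, -3.3291]
||prox(x)||_1 = 1.583 + 4.7942 + 3.3291 = 9.7063


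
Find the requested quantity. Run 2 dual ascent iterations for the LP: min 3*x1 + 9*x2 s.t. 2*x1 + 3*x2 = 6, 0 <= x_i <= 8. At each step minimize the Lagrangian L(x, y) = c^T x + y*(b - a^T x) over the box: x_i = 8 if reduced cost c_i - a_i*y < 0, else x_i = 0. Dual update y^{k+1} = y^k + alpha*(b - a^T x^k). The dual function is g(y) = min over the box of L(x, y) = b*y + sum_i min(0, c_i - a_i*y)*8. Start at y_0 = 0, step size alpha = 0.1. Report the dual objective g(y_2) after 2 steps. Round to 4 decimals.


Dual ascent for LP: min 3*x1 + 9*x2, 2*x1 + 3*x2 = 6, 0 <= x_i <= 8
Step 1: y^k = 0.0, reduced costs: (3.0, 9.0)
  x^k = (0.0, 0.0), subgradient = b - a^T x = 6.0
  y^{k+1} = 0.0 + 0.1*6.0 = 0.6
Step 2: y^k = 0.6, reduced costs: (1.8, 7.2)
  x^k = (0.0, 0.0), subgradient = b - a^T x = 6.0
  y^{k+1} = 0.6 + 0.1*6.0 = 1.2
Dual objective at y_2 = 1.2: reduced costs (0.6, 5.4), box minimizer x = (0.0, 0.0)
g(y_2) = b*y + (c1 - a1*y)*x1 + (c2 - a2*y)*x2 = 6*1.2 + 0.6*0.0 + 5.4*0.0 = 7.2 + 0.0 + 0.0 = 7.2


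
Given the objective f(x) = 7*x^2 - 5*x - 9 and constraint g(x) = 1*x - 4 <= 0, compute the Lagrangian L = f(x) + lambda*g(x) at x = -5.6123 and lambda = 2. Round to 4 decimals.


Step 1: Evaluate f(x).
f(-5.6123) = 7*(-5.6123)^2 - 5*(-5.6123) - 9 = 239.5469
Step 2: Evaluate g(x).
g(-5.6123) = 1*-5.6123 - 4 = -9.6123
Step 3: Compute Lagrangian.
L = 239.5469 + 2*-9.6123 = 220.3223


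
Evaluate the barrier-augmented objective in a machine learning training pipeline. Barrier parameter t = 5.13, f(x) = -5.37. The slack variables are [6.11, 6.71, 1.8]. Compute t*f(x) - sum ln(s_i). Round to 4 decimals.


Step 1: Compute log-barrier.
ln values: [1.8099, 1.9036, 0.5878]
phi = -(1.8099 + 1.9036 + 0.5878) = -4.3013
Step 2: Compute augmented objective.
t*f(x) = 5.13*-5.37 = -27.5481
Total = -27.5481 - 4.3013 = -31.8494


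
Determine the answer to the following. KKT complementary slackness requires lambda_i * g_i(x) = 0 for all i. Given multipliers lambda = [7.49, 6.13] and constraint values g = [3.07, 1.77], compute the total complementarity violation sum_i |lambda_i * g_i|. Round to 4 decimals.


KKT complementary slackness check:
lambda_1 * g_1 = 7.49 * 3.07 = 22.9943
lambda_2 * g_2 = 6.13 * 1.77 = 10.8501
Total violation = 22.9943 + 10.8501 = 33.8444


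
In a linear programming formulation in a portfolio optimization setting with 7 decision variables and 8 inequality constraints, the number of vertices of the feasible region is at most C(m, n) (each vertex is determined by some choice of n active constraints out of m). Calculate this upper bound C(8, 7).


Each vertex corresponds to some choice of n active constraints out of m, so the number of vertices is at most C(m, n) = m! / (n!(m-n)!).
m = 8, n = 7
Numerator: 8 * 7 * 6 * 5 * 4 * 3 * 2
Denominator: 7! = 5040
C(8, 7) = 8


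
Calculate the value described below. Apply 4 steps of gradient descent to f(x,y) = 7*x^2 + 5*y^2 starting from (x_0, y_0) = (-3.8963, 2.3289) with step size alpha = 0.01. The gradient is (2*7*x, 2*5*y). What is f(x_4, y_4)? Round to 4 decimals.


Gradient descent on f(x,y) = 7*x^2 + 5*y^2.
Starting point: (-3.8963, 2.3289), alpha = 0.01
Step 1: grad_x = 2*7*-3.8963 = -54.5482, grad_y = 2*5*2.3289 = 23.289
  x_1 = -3.8963 - 0.01*-54.5482 = -3.3508
  y_1 = 2.3289 - 0.01*23.289 = 2.096
Step 2: grad_x = 2*7*-3.3508 = -46.9115, grad_y = 2*5*2.096 = 20.9601
  x_2 = -3.3508 - 0.01*-46.9115 = -2.8817
  y_2 = 2.096 - 0.01*20.9601 = 1.8864
Step 3: grad_x = 2*7*-2.8817 = -40.3438, grad_y = 2*5*1.8864 = 18.8641
  x_3 = -2.8817 - 0.01*-40.3438 = -2.4783
  y_3 = 1.8864 - 0.01*18.8641 = 1.6978
Step 4: grad_x = 2*7*-2.4783 = -34.6957, grad_y = 2*5*1.6978 = 16.9777
  x_4 = -2.4783 - 0.01*-34.6957 = -2.1313
  y_4 = 1.6978 - 0.01*16.9777 = 1.528
f(-2.1313, 1.528) = 7*(-2.1313)^2 + 5*1.528^2 = 43.4711


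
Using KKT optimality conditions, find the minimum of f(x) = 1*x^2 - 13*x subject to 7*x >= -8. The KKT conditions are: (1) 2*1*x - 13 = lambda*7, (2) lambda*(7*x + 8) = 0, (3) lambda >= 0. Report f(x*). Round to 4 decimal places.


Step 1: Try lambda = 0 (constraint inactive).
Stationarity: 2*1*x - 13 = 0
x* = 13/(2*1) = 6.5
Check constraint: 7*6.5 = 45.5 >= -8 -- satisfied.
Step 2: Compute optimal value.
f(x*) = 1*6.5^2 - 13*6.5 = -42.25


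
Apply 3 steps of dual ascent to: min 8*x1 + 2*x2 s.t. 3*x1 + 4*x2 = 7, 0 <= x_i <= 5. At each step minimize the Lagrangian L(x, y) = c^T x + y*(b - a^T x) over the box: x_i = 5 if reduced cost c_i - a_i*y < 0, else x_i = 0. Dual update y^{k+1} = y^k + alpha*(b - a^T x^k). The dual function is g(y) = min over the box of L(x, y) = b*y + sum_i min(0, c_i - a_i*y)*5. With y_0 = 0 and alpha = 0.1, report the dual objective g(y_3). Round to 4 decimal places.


Dual ascent for LP: min 8*x1 + 2*x2, 3*x1 + 4*x2 = 7, 0 <= x_i <= 5
Step 1: y^k = 0.0, reduced costs: (8.0, 2.0)
  x^k = (0.0, 0.0), subgradient = b - a^T x = 7.0
  y^{k+1} = 0.0 + 0.1*7.0 = 0.7
Step 2: y^k = 0.7, reduced costs: (5.9, -0.8)
  x^k = (0.0, 5.0), subgradient = b - a^T x = -13.0
  y^{k+1} = 0.7 + 0.1*-13.0 = -0.6
Step 3: y^k = -0.6, reduced costs: (9.8, 4.4)
  x^k = (0.0, 0.0), subgradient = b - a^T x = 7.0
  y^{k+1} = -0.6 + 0.1*7.0 = 0.1
Dual objective at y_3 = 0.1: reduced costs (7.7, 1.6), box minimizer x = (0.0, 0.0)
g(y_3) = b*y + (c1 - a1*y)*x1 + (c2 - a2*y)*x2 = 7*0.1 + 7.7*0.0 + 1.6*0.0 = 0.7 + 0.0 + 0.0 = 0.7


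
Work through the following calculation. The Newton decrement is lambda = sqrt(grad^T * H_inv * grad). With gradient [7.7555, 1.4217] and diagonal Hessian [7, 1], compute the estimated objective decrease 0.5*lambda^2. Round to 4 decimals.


Step 1: H is diagonal, so H^(-1) * g = [1.1079, 1.4217].
Step 2: g^T H^(-1) g = sum_i g_i^2 / H_ii
  = (7.7555)^2/7 + (1.4217)^2/1
  = 8.5925 + 2.0212 = 10.6138
Step 3: Objective decrease = 0.5 * g^T H^(-1) g = 5.3069


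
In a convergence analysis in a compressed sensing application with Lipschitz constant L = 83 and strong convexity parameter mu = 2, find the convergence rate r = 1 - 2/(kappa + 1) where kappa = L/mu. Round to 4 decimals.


Step 1: Compute the condition number.
kappa = L/mu = 83/2 = 41.5
Step 2: Compute the convergence rate.
r = 1 - 2/(kappa + 1) = 1 - 2*mu/(L + mu) = (L - mu)/(L + mu) = 81/85 = 0.9529


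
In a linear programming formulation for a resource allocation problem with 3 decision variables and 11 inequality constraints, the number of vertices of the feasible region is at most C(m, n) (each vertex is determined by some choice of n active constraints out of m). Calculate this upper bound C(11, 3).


Each vertex corresponds to some choice of n active constraints out of m, so the number of vertices is at most C(m, n) = m! / (n!(m-n)!).
m = 11, n = 3
Numerator: 11 * 10 * 9
Denominator: 3! = 6
C(11, 3) = 165


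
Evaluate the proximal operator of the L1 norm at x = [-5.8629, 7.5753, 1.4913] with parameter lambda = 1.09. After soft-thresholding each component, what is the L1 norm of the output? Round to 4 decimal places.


Soft-thresholding with lambda = 1.09:
prox(-5.8629) = sign(-5.8629)*max(|-5.8629| - 1.09, 0) = -4.7729
prox(7.5753) = sign(7.5753)*max(|7.5753| - 1.09, 0) = 6.4853
prox(1.4913) = sign(1.4913)*max(|1.4913| - 1.09, 0) = 0.4013
prox(x) = [-4.7729, 6.4853, 0.4013]
||prox(x)||_1 = 4.7729 + 6.4853 + 0.4013 = 11.6595


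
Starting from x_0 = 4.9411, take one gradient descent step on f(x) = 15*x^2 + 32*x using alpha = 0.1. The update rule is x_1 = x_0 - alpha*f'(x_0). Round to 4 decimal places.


We compute the gradient at x_0 and apply the update.
f'(x) = 30*x + 32
f'(4.9411) = 30*4.9411 + 32 = 180.233
x_1 = 4.9411 - 0.1*180.233 = -13.0822


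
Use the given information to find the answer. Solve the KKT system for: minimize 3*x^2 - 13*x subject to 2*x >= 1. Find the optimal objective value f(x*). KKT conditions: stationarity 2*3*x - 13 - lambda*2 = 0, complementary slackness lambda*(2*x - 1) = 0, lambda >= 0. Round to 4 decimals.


Step 1: Try lambda = 0 (constraint inactive).
Stationarity: 2*3*x - 13 = 0
x* = 13/(2*3) = 13/6 = 2.1667 (rounded; the exact value 13/6 is used below)
Check constraint: 2*2.1667 = 4.3334 >= 1 -- satisfied.
Step 2: Compute optimal value.
f(x*) = 3*(13/6)^2 - 13*(13/6) = -14.0833


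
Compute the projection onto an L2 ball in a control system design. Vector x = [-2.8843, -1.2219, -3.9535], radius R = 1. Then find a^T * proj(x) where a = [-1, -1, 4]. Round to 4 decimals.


Step 1: Compute ||x|| (intermediates to 6 decimals).
||x|| = sqrt((-2.8843)^2 + (-1.2219)^2 + (-3.9535)^2) = 5.044045
Step 2: Project.
Since ||x|| > R, scale = R/||x|| = 1/5.044045 = 0.198254, proj(x) = scale * x
proj(x) = [-0.571824, -0.242247, -0.783797]
Step 3: Dot product.
a^T * proj(x) = -1*(-0.571824) - 1*(-0.242247) + 4*(-0.783797) = -2.3211


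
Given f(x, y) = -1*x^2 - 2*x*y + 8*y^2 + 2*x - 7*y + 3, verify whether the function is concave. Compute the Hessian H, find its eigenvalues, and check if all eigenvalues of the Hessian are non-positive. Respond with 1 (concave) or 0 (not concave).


The Hessian of f(x,y) = -1*x^2 - 2*x*y + 8*y^2 + 2*x - 7*y + 3 is:
H = [[-2, -2], [-2, 16]]
Trace = -2 + 16 = 14
Determinant = -2*16 - (-2)^2 = -36
Discriminant = (14)^2 - 4*-36 = 340.0
Eigenvalues: lambda_1 = -2.2195, lambda_2 = 16.2195
The function is not concave.

0


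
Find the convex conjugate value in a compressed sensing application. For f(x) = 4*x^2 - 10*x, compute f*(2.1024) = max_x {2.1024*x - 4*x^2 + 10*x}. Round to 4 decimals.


f*(y) = sup_x {y*x - a*x^2 - b*x} = sup_x {(y-b)*x - a*x^2}
FOC: (y - b) - 2a*x = 0 => x* = (y - b)/(2a)
x* = (2.1024 + 10)/(2*4) = 1.5128
f*(2.1024) = (y-b)^2/(4a) = (2.1024 + 10)^2/(4*4)
= 146.4681/16 = 9.1543


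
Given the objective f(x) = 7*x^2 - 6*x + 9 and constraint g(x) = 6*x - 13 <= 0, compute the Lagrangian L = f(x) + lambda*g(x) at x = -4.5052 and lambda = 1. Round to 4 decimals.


Step 1: Evaluate f(x).
f(-4.5052) = 7*(-4.5052)^2 - 6*(-4.5052) + 9 = 178.109
Step 2: Evaluate g(x).
g(-4.5052) = 6*-4.5052 - 13 = -40.0312
Step 3: Compute Lagrangian.
L = 178.109 + 1*-40.0312 = 138.0778


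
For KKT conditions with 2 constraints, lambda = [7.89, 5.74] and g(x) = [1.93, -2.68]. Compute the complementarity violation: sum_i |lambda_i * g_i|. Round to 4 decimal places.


KKT complementary slackness check:
lambda_1 * g_1 = 7.89 * 1.93 = 15.2277
lambda_2 * g_2 = 5.74 * -2.68 = -15.3832
Total violation = 15.2277 + 15.3832 = 30.6109


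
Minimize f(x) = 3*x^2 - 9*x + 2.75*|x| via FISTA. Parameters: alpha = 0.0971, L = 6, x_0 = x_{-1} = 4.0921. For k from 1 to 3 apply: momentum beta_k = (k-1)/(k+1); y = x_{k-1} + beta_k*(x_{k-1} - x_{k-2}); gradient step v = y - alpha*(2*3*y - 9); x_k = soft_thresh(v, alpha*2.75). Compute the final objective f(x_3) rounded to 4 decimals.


FISTA on f(x) = 3*x^2 - 9*x + 2.75*|x|
L = 6, alpha = 0.0971
Iteration 1: beta = 0.0, y = 4.0921 + 0.0*(4.0921 - 4.0921) = 4.0921
  grad(y) = 15.5526, v = y - alpha*grad = 2.5819
  prox(v) = soft_thresh(2.5819, 0.267) = 2.3149
Iteration 2: beta = 0.3333, y = 2.3149 + 0.3333*(2.3149 - 4.0921) = 1.7225
  grad(y) = 1.3351, v = y - alpha*grad = 1.5929
  prox(v) = soft_thresh(1.5929, 0.267) = 1.3259
Iteration 3: beta = 0.5, y = 1.3259 + 0.5*(1.3259 - 2.3149) = 0.8313
  grad(y) = -4.012, v = y - alpha*grad = 1.2209
  prox(v) = soft_thresh(1.2209, 0.267) = 0.9539
f(x_3) = 3*0.9539^2 - 9*0.9539 + 2.75*|0.9539| = -3.2321


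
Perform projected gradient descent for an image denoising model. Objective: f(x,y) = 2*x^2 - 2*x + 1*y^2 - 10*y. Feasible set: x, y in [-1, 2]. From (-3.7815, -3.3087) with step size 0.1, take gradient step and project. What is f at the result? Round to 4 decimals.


Step 1: Compute gradient at (-3.7815, -3.3087).
grad_x = 2*2*-3.7815 - 2 = -17.126
grad_y = 2*1*-3.3087 - 10 = -16.6174
Step 2: Gradient step.
x_raw = -3.7815 - 0.1*-17.126 = -2.0689
y_raw = -3.3087 - 0.1*-16.6174 = -1.647
Step 3: Project onto [-1, 2].
x_proj = clip(-2.0689) = -1.0
y_proj = clip(-1.647) = -1.0
Step 4: Evaluate f.
f(-1.0, -1.0) = 15.0


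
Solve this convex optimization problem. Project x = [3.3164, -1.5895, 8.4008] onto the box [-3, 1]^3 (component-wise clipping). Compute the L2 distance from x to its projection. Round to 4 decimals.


Project each component onto [-3, 1].
clip(3.3164) = 1.0, clip(-1.5895) = -1.5895, clip(8.4008) = 1.0
Projection = [1.0, -1.5895, 1.0]
Squared diffs: [5.3657, 0.0, 54.7718]
Distance = sqrt(60.1375) = 7.7548


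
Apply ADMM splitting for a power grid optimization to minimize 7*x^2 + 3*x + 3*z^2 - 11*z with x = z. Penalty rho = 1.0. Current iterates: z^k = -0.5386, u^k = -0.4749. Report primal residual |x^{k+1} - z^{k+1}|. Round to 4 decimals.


ADMM iteration with rho = 1.0, z^k = -0.5386, u^k = -0.4749
Step 1: x-update.
Minimize 7*x^2 + 3*x + (1.0/2)*(x + 0.5386 - 0.4749)^2
FOC: (2*7 + 1.0)*x = -3 + 1.0*(-0.5386 + 0.4749)
x^{k+1} = -0.2042
Step 2: z-update.
Minimize 3*z^2 - 11*z + (1.0/2)*(-0.2042 - z - 0.4749)^2
FOC: (2*3 + 1.0)*z = 11 + 1.0*(-0.2042 - 0.4749)
z^{k+1} = 1.4744
Step 3: u-update.
u^{k+1} = -0.4749 - 0.2042 - 1.4744 = -2.1536
Step 4: Primal residual = |-0.2042 - 1.4744| = 1.6787


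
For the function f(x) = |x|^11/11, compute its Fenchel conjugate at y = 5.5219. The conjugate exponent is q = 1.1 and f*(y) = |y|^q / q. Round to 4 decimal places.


The conjugate exponent q satisfies 1/p + 1/q = 1.
p = 11, so q = 11/(11 - 1) = 1.1
|y|^q = 5.5219^1.1 = 6.5508
f*(5.5219) = 6.5508 / 1.1 = 5.9553


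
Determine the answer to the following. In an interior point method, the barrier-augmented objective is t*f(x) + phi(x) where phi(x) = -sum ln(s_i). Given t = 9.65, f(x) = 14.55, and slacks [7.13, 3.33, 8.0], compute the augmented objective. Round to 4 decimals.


Step 1: Compute log-barrier.
ln values: [1.9643, 1.203, 2.0794]
phi = -(1.9643 + 1.203 + 2.0794) = -5.2467
Step 2: Compute augmented objective.
t*f(x) = 9.65*14.55 = 140.4075
Total = 140.4075 - 5.2467 = 135.1608


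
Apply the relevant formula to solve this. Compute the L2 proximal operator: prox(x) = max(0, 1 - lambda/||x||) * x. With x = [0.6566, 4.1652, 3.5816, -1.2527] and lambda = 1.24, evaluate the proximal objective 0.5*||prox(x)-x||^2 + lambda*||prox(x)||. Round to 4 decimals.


Step 1: Compute ||x||.
||x|| = 5.6725
Step 2: Compute scaling factor.
scale = max(0, 1 - 1.24/5.6725) = 0.7814
Step 3: prox(x) = [0.5131, 3.2547, 2.7987, -0.9789]
||prox(x)|| = 4.4325
Step 4: Proximal objective.
0.5*||prox-x||^2 = 0.7688
lambda*||prox|| = 5.4963
Total = 6.2651


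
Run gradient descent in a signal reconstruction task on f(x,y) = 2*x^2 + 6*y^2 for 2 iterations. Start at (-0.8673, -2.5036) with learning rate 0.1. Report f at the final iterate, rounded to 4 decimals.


Gradient descent on f(x,y) = 2*x^2 + 6*y^2.
Starting point: (-0.8673, -2.5036), alpha = 0.1
Step 1: grad_x = 2*2*-0.8673 = -3.4692, grad_y = 2*6*-2.5036 = -30.0432
  x_1 = -0.8673 - 0.1*-3.4692 = -0.5204
  y_1 = -2.5036 - 0.1*-30.0432 = 0.5007
Step 2: grad_x = 2*2*-0.5204 = -2.0815, grad_y = 2*6*0.5007 = 6.0086
  x_2 = -0.5204 - 0.1*-2.0815 = -0.3122
  y_2 = 0.5007 - 0.1*6.0086 = -0.1001
f(-0.3122, -0.1001) = 2*(-0.3122)^2 + 6*(-0.1001)^2 = 0.2551


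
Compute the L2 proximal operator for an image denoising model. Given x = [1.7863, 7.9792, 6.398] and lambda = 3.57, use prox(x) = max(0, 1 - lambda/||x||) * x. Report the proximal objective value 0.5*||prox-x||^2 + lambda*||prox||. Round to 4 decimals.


Step 1: Compute ||x||.
||x|| = 10.3823
Step 2: Compute scaling factor.
scale = max(0, 1 - 3.57/10.3823) = 0.6561
Step 3: prox(x) = [1.1721, 5.2355, 4.198]
||prox(x)|| = 6.8123
Step 4: Proximal objective.
0.5*||prox-x||^2 = 6.3725
lambda*||prox|| = 24.3199
Total = 30.6925


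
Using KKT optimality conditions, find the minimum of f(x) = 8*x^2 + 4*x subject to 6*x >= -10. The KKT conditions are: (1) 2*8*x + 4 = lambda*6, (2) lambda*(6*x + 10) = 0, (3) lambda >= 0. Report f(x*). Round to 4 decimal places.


Step 1: Try lambda = 0 (constraint inactive).
Stationarity: 2*8*x + 4 = 0
x* = -4/(2*8) = -0.25
Check constraint: 6*-0.25 = -1.5 >= -10 -- satisfied.
Step 2: Compute optimal value.
f(x*) = 8*(-0.25)^2 + 4*(-0.25) = -0.5


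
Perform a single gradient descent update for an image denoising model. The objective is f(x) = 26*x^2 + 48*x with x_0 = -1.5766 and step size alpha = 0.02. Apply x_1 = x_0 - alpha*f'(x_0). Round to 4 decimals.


We compute the gradient at x_0 and apply the update.
f'(x) = 52*x + 48
f'(-1.5766) = 52*-1.5766 + 48 = -33.9832
x_1 = -1.5766 - 0.02*-33.9832 = -0.8969


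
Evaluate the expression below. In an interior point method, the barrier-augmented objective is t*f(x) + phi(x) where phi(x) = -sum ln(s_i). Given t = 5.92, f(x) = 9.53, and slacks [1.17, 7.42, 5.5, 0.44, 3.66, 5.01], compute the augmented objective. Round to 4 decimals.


Step 1: Compute log-barrier.
ln values: [0.157, 2.0042, 1.7047, -0.821, 1.2975, 1.6114]
phi = -(0.157 + 2.0042 + 1.7047 - 0.821 + 1.2975 + 1.6114) = -5.9538
Step 2: Compute augmented objective.
t*f(x) = 5.92*9.53 = 56.4176
Total = 56.4176 - 5.9538 = 50.4638


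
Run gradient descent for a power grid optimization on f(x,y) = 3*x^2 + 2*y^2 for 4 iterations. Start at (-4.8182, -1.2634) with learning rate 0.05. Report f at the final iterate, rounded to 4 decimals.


Gradient descent on f(x,y) = 3*x^2 + 2*y^2.
Starting point: (-4.8182, -1.2634), alpha = 0.05
Step 1: grad_x = 2*3*-4.8182 = -28.9092, grad_y = 2*2*-1.2634 = -5.0536
  x_1 = -4.8182 - 0.05*-28.9092 = -3.3727
  y_1 = -1.2634 - 0.05*-5.0536 = -1.0107
Step 2: grad_x = 2*3*-3.3727 = -20.2364, grad_y = 2*2*-1.0107 = -4.0429
  x_2 = -3.3727 - 0.05*-20.2364 = -2.3609
  y_2 = -1.0107 - 0.05*-4.0429 = -0.8086
Step 3: grad_x = 2*3*-2.3609 = -14.1655, grad_y = 2*2*-0.8086 = -3.2343
  x_3 = -2.3609 - 0.05*-14.1655 = -1.6526
  y_3 = -0.8086 - 0.05*-3.2343 = -0.6469
Step 4: grad_x = 2*3*-1.6526 = -9.9159, grad_y = 2*2*-0.6469 = -2.5874
  x_4 = -1.6526 - 0.05*-9.9159 = -1.1568
  y_4 = -0.6469 - 0.05*-2.5874 = -0.5175
f(-1.1568, -0.5175) = 3*(-1.1568)^2 + 2*(-0.5175)^2 = 4.5505


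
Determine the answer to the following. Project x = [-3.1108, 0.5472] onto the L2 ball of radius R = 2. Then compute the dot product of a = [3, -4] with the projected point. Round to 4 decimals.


Step 1: Compute ||x|| (intermediates to 6 decimals).
||x|| = sqrt((-3.1108)^2 + 0.5472^2) = 3.158561
Step 2: Project.
Since ||x|| > R, scale = R/||x|| = 2/3.158561 = 0.6332, proj(x) = scale * x
proj(x) = [-1.969759, 0.346487]
Step 3: Dot product.
a^T * proj(x) = 3*(-1.969759) - 4*0.346487 = -7.2952


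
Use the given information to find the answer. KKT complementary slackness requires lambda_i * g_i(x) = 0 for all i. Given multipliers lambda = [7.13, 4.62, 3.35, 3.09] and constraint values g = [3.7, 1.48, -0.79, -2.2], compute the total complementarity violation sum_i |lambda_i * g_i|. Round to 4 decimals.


KKT complementary slackness check:
lambda_1 * g_1 = 7.13 * 3.7 = 26.381
lambda_2 * g_2 = 4.62 * 1.48 = 6.8376
lambda_3 * g_3 = 3.35 * -0.79 = -2.6465
lambda_4 * g_4 = 3.09 * -2.2 = -6.798
Total violation = 26.381 + 6.8376 + 2.6465 + 6.798 = 42.6631


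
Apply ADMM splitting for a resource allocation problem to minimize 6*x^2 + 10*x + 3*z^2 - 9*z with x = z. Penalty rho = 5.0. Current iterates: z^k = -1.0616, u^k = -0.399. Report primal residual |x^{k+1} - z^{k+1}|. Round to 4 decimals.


ADMM iteration with rho = 5.0, z^k = -1.0616, u^k = -0.399
Step 1: x-update.
Minimize 6*x^2 + 10*x + (5.0/2)*(x + 1.0616 - 0.399)^2
FOC: (2*6 + 5.0)*x = -10 + 5.0*(-1.0616 + 0.399)
x^{k+1} = -0.7831
Step 2: z-update.
Minimize 3*z^2 - 9*z + (5.0/2)*(-0.7831 - z - 0.399)^2
FOC: (2*3 + 5.0)*z = 9 + 5.0*(-0.7831 - 0.399)
z^{k+1} = 0.2809
Step 3: u-update.
u^{k+1} = -0.399 - 0.7831 - 0.2809 = -1.463
Step 4: Primal residual = |-0.7831 - 0.2809| = 1.064


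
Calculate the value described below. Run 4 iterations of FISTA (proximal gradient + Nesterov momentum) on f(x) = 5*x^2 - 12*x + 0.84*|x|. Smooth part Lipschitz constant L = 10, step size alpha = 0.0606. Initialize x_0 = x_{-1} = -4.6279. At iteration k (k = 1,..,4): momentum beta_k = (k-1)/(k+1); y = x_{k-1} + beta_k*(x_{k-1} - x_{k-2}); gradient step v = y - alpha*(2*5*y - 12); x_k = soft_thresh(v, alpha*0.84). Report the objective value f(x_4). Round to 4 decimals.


FISTA on f(x) = 5*x^2 - 12*x + 0.84*|x|
L = 10, alpha = 0.0606
Iteration 1: beta = 0.0, y = -4.6279 + 0.0*(-4.6279 + 4.6279) = -4.6279
  grad(y) = -58.279, v = y - alpha*grad = -1.0962
  prox(v) = soft_thresh(-1.0962, 0.0509) = -1.0453
Iteration 2: beta = 0.3333, y = -1.0453 + 0.3333*(-1.0453 + 4.6279) = 0.1489
  grad(y) = -10.5108, v = y - alpha*grad = 0.7859
  prox(v) = soft_thresh(0.7859, 0.0509) = 0.735
Iteration 3: beta = 0.5, y = 0.735 + 0.5*(0.735 + 1.0453) = 1.6251
  grad(y) = 4.251, v = y - alpha*grad = 1.3675
  prox(v) = soft_thresh(1.3675, 0.0509) = 1.3166
Iteration 4: beta = 0.6, y = 1.3166 + 0.6*(1.3166 - 0.735) = 1.6656
  grad(y) = 4.6555, v = y - alpha*grad = 1.3834
  prox(v) = soft_thresh(1.3834, 0.0509) = 1.3325
f(x_4) = 5*1.3325^2 - 12*1.3325 + 0.84*|1.3325| = -5.9929


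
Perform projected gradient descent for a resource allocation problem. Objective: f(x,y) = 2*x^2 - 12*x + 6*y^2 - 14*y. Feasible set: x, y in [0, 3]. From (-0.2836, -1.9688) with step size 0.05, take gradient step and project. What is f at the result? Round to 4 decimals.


Step 1: Compute gradient at (-0.2836, -1.9688).
grad_x = 2*2*-0.2836 - 12 = -13.1344
grad_y = 2*6*-1.9688 - 14 = -37.6256
Step 2: Gradient step.
x_raw = -0.2836 - 0.05*-13.1344 = 0.3731
y_raw = -1.9688 - 0.05*-37.6256 = -0.0875
Step 3: Project onto [0, 3].
x_proj = clip(0.3731) = 0.3731
y_proj = clip(-0.0875) = 0.0
Step 4: Evaluate f.
f(0.3731, 0.0) = -4.199


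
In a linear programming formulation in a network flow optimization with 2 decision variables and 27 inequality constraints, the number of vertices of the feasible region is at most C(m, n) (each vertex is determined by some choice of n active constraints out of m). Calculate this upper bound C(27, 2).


Each vertex corresponds to some choice of n active constraints out of m, so the number of vertices is at most C(m, n) = m! / (n!(m-n)!).
m = 27, n = 2
Numerator: 27 * 26
Denominator: 2! = 2
C(27, 2) = 351


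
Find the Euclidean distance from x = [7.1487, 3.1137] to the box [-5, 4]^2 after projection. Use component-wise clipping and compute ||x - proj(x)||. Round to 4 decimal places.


Project each component onto [-5, 4].
clip(7.1487) = 4.0, clip(3.1137) = 3.1137
Projection = [4.0, 3.1137]
Squared diffs: [9.9143, 0.0]
Distance = sqrt(9.9143) = 3.1487


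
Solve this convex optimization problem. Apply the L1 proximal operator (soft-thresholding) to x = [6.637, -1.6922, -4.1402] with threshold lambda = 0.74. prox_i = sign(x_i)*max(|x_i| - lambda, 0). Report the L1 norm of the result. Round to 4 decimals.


Soft-thresholding with lambda = 0.74:
prox(6.637) = sign(6.637)*max(|6.637| - 0.74, 0) = 5.897
prox(-1.6922) = sign(-1.6922)*max(|-1.6922| - 0.74, 0) = -0.9522
prox(-4.1402) = sign(-4.1402)*max(|-4.1402| - 0.74, 0) = -3.4002
prox(x) = [5.897, -0.9522, -3.4002]
||prox(x)||_1 = 5.897 + 0.9522 + 3.4002 = 10.2494


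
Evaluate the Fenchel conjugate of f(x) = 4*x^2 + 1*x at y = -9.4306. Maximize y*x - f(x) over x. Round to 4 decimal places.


f*(y) = sup_x {y*x - a*x^2 - b*x} = sup_x {(y-b)*x - a*x^2}
FOC: (y - b) - 2a*x = 0 => x* = (y - b)/(2a)
x* = (-9.4306 - 1)/(2*4) = -1.3038
f*(-9.4306) = (y-b)^2/(4a) = (-9.4306 - 1)^2/(4*4)
= 108.7974/16 = 6.7998


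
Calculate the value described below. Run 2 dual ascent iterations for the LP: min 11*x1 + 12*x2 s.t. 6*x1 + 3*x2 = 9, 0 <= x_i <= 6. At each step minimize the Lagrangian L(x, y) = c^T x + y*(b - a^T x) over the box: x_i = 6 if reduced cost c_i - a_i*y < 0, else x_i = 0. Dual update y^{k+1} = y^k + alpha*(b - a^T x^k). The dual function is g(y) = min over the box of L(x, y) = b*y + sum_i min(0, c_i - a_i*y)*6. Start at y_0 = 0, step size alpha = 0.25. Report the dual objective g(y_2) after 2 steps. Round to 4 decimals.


Dual ascent for LP: min 11*x1 + 12*x2, 6*x1 + 3*x2 = 9, 0 <= x_i <= 6
Step 1: y^k = 0.0, reduced costs: (11.0, 12.0)
  x^k = (0.0, 0.0), subgradient = b - a^T x = 9.0
  y^{k+1} = 0.0 + 0.25*9.0 = 2.25
Step 2: y^k = 2.25, reduced costs: (-2.5, 5.25)
  x^k = (6.0, 0.0), subgradient = b - a^T x = -27.0
  y^{k+1} = 2.25 + 0.25*-27.0 = -4.5
Dual objective at y_2 = -4.5: reduced costs (38.0, 25.5), box minimizer x = (0.0, 0.0)
g(y_2) = b*y + (c1 - a1*y)*x1 + (c2 - a2*y)*x2 = 9*(-4.5) + 38.0*0.0 + 25.5*0.0 = -40.5 + 0.0 + 0.0 = -40.5


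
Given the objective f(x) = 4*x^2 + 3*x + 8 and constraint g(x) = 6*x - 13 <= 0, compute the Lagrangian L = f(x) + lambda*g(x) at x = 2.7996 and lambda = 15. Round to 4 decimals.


Step 1: Evaluate f(x).
f(2.7996) = 4*2.7996^2 + 3*2.7996 + 8 = 47.7498
Step 2: Evaluate g(x).
g(2.7996) = 6*2.7996 - 13 = 3.7976
Step 3: Compute Lagrangian.
L = 47.7498 + 15*3.7976 = 104.7138


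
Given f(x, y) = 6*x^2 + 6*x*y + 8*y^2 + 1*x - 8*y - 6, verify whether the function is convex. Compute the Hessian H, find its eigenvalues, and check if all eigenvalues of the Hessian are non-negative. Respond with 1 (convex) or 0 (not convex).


The Hessian of f(x,y) = 6*x^2 + 6*x*y + 8*y^2 + 1*x - 8*y - 6 is:
H = [[12, 6], [6, 16]]
Trace = 12 + 16 = 28
Determinant = 12*16 - (6)^2 = 156
Discriminant = (28)^2 - 4*156 = 160.0
Eigenvalues: lambda_1 = 7.6754, lambda_2 = 20.3246
The function is convex.

1
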